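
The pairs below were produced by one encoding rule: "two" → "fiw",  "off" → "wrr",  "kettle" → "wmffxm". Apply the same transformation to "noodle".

Two shifts are in play — +8 for a/e/i/o/u, +12 for every other letter.
For noodle: n(cons)+12=z, o(vowel)+8=w, o(vowel)+8=w, d(cons)+12=p, l(cons)+12=x, e(vowel)+8=m.

zwwpxm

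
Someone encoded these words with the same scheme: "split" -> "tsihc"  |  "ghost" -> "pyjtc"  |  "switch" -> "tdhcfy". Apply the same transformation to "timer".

chrxk

This is an affine cipher: with a=0,…,z=25, each position x becomes (9x+13) mod 26.
Applying it to timer: t(19)→9·19+13≡2=c; i(8)→9·8+13≡7=h; m(12)→9·12+13≡17=r; e(4)→9·4+13≡23=x; r(17)→9·17+13≡10=k (all mod 26).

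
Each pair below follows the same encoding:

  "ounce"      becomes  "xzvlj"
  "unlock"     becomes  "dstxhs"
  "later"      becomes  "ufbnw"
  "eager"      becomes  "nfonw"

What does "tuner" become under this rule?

Shifts by position in ounce: pos 0: o→x (+9), pos 1: u→z (+5), pos 2: n→v (+8), pos 3: c→l (+9), pos 4: e→j (+5) — repeating every 3. The shifts repeat in a cycle of length 3: positions 0,1,… shift by +9, +5, +8, then the pattern repeats.
On tuner: t+9=c, u+5=z, n+8=v, e+9=n, r+5=w.

czvnw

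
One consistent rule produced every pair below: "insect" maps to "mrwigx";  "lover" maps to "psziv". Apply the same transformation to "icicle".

Compare letters: i→m is +4, n→r is +4, s→w is +4 — a constant shift. Every letter moves 4 places later in the alphabet, wrapping around z→a.
Applying it to icicle: i+4=m, c+4=g, i+4=m, c+4=g, l+4=p, e+4=i.

mgmgpi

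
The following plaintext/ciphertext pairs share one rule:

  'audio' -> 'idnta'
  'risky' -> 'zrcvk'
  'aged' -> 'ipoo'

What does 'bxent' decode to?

In audio: a→i is +8, u→d is +9, d→n is +10, i→t is +11 — the shift increases by 1 each position. Each letter shifts forward by (position + 8), i.e. 8, 9, 10, … — the shift grows by one for each successive letter.
Decoding bxent: b−8=t, x−9=o, e−10=u, n−11=c, t−12=h.

touch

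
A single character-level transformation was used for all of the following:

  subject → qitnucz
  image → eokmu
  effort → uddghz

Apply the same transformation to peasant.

s(18)→q(16) and u(20)→i(8) fit y≡9x+10 (mod 26); the inverse of 9 mod 26 is 3. This is an affine cipher: with a=0,…,z=25, each position x becomes (9x+10) mod 26.
Applying it to peasant: p(15)→9·15+10≡15=p; e(4)→9·4+10≡20=u; a(0)→9·0+10≡10=k; s(18)→9·18+10≡16=q; a(0)→9·0+10≡10=k; n(13)→9·13+10≡23=x; t(19)→9·19+10≡25=z (all mod 26).

pukqkxz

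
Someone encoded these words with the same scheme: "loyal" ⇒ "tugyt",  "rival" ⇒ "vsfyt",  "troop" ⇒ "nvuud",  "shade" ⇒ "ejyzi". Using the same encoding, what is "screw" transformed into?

eqvio

l(11)→t(19) and o(14)→u(20) fit y≡9x+24 (mod 26); the inverse of 9 mod 26 is 3. Each letter's alphabet position (a=0..z=25) is mapped through 9·x+24 mod 26 — an affine cipher.
On screw: s(18)→9·18+24≡4=e; c(2)→9·2+24≡16=q; r(17)→9·17+24≡21=v; e(4)→9·4+24≡8=i; w(22)→9·22+24≡14=o (all mod 26).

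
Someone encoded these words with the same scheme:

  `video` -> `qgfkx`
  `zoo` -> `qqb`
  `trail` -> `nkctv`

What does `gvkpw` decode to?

unite

The output letters match the input read backwards, each shifted +2: video reversed is oediv. Read the word backwards and shift each letter +2.
Decoding gvkpw: shift back: g−2=e, v−2=t, k−2=i, p−2=n, w−2=u → etinu; then reverse → unite.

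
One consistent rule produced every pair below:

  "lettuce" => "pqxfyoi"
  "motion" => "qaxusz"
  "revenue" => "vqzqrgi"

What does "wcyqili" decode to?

squeeze

Shifts by position in lettuce: pos 0: l→p (+4), pos 1: e→q (+12), pos 2: t→x (+4), pos 3: t→f (+12) — repeating every 2. The shifts repeat in a cycle of length 2: positions 0,1,… shift by +4, +12, then the pattern repeats.
Undoing it on wcyqili: w−4=s, c−12=q, y−4=u, q−12=e, i−4=e, l−12=z, i−4=e.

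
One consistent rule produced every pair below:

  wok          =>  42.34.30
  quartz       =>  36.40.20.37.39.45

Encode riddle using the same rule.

w is letter #23 and maps to 42: an offset of 19. Letters become their 1-based position plus 19 (so a→20, b→21, …).
Applying it to riddle: r=18→37, i=9→28, d=4→23, d=4→23, l=12→31, e=5→24.

37.28.23.23.31.24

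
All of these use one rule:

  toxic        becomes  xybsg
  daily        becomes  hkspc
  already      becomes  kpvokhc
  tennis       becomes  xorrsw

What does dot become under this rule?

The shift depends on letter class: consonant t→x is +4, but vowel o→y is +10. Two shifts are in play — +10 for a/e/i/o/u, +4 for every other letter.
On dot: d(cons)+4=h, o(vowel)+10=y, t(cons)+4=x.

hyx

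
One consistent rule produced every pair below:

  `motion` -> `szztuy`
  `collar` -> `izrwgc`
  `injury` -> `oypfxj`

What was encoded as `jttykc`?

A repeating key of period 2 is used — shifts +6, +11 over and over.
Decoding jttykc: j−6=d, t−11=i, t−6=n, y−11=n, k−6=e, c−11=r.

dinner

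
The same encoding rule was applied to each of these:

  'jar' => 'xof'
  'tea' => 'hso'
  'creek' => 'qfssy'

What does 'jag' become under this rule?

xou

This is a Caesar cipher with shift 14.
Applying it to jag: j+14=x, a+14=o, g+14=u.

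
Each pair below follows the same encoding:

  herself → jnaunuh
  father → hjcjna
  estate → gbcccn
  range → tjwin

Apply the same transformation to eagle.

A repeating key of period 3 is used — shifts +2, +9, +9 over and over.
Applying it to eagle: e+2=g, a+9=j, g+9=p, l+2=n, e+9=n.

gjpnn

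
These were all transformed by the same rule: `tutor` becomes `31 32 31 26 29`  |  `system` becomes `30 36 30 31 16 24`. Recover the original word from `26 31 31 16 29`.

otter

t is letter #20 and maps to 31: an offset of 11. The number is (letter's place in the alphabet, a=1) + 11.
Decoding 26 31 31 16 29: 26→(26−11)÷1=15=o, 31→(31−11)÷1=20=t, 31→(31−11)÷1=20=t, 16→(16−11)÷1=5=e, 29→(29−11)÷1=18=r.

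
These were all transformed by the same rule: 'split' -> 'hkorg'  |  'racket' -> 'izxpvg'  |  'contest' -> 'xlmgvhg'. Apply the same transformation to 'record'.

This is the alphabet-reversal cipher (Atbash): a becomes z, b becomes y, etc.
Applying it to record: r↔i, e↔v, c↔x, o↔l, r↔i, d↔w.

ivxliw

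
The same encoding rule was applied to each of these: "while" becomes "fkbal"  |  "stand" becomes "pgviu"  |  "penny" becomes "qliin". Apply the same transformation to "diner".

w(22)→f(5) and h(7)→k(10) fit y≡17x+21 (mod 26); the inverse of 17 mod 26 is 23. Each letter's alphabet position (a=0..z=25) is mapped through 17·x+21 mod 26 — an affine cipher.
Applying it to diner: d(3)→17·3+21≡20=u; i(8)→17·8+21≡1=b; n(13)→17·13+21≡8=i; e(4)→17·4+21≡11=l; r(17)→17·17+21≡24=y (all mod 26).

ubily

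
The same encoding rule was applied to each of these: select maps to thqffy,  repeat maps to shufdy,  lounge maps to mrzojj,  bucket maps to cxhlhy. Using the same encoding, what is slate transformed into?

tofuh

Shifts by position in select: pos 0: s→t (+1), pos 1: e→h (+3), pos 2: l→q (+5), pos 3: e→f (+1), pos 4: c→f (+3), pos 5: t→y (+5) — repeating every 3. A repeating key of period 3 is used — shifts +1, +3, +5 over and over.
For slate: s+1=t, l+3=o, a+5=f, t+1=u, e+3=h.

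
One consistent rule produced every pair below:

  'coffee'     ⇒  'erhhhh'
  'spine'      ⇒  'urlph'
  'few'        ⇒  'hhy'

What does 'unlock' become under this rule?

The shift depends on letter class: consonant c→e is +2, but vowel o→r is +3. Vowels shift forward by 3 and consonants shift forward by 2.
For unlock: u(vowel)+3=x, n(cons)+2=p, l(cons)+2=n, o(vowel)+3=r, c(cons)+2=e, k(cons)+2=m.

xpnrem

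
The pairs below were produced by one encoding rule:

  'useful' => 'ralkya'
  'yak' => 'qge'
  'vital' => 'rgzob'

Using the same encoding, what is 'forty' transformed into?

ezxul

The output letters match the input read backwards, each shifted +6: useful reversed is lufesu. The word is reversed, then every letter is shifted forward by 6.
Applying it to forty: reverse → ytrof; then shift: y+6=e, t+6=z, r+6=x, o+6=u, f+6=l.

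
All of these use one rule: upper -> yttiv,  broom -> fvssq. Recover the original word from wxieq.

steam

Compare letters: u→y is +4, p→t is +4, p→t is +4 — a constant shift. This is a Caesar cipher with shift 4.
Decoding wxieq: w−4=s, x−4=t, i−4=e, e−4=a, q−4=m.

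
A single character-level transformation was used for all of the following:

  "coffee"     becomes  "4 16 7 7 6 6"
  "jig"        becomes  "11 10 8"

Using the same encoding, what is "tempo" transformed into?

c is letter #3 and maps to 4: an offset of 1. The number is (letter's place in the alphabet, a=1) + 1.
Applying it to tempo: t=20→21, e=5→6, m=13→14, p=16→17, o=15→16.

21 6 14 17 16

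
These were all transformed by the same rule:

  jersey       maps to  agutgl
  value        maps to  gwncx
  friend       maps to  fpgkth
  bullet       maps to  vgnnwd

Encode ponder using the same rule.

tgfpqr

The output letters match the input read backwards, each shifted +2: jersey reversed is yesrej. Two steps: reverse the string, then apply a Caesar shift of +2.
For ponder: reverse → rednop; then shift: r+2=t, e+2=g, d+2=f, n+2=p, o+2=q, p+2=r.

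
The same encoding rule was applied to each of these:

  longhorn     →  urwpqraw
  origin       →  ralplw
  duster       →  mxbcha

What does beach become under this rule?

The shift depends on letter class: consonant l→u is +9, but vowel o→r is +3. The rule splits by letter class: vowels +3, consonants +9.
On beach: b(cons)+9=k, e(vowel)+3=h, a(vowel)+3=d, c(cons)+9=l, h(cons)+9=q.

khdlq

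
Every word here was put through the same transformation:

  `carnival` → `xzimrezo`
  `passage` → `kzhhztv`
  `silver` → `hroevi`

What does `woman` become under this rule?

Each pair mirrors across the alphabet (c↔x, a↔z, r↔i): positions sum to 25. Each letter is replaced by its mirror in the alphabet: a↔z, b↔y, c↔x, and so on (the Atbash cipher).
For woman: w↔d, o↔l, m↔n, a↔z, n↔m.

dlnzm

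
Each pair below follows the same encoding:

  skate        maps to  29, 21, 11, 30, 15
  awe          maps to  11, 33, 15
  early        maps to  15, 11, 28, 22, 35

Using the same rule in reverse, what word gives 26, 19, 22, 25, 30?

s is letter #19 and maps to 29: an offset of 10. Letters become their 1-based position plus 10 (so a→11, b→12, …).
Undoing it on 26, 19, 22, 25, 30: 26→(26−10)÷1=16=p, 19→(19−10)÷1=9=i, 22→(22−10)÷1=12=l, 25→(25−10)÷1=15=o, 30→(30−10)÷1=20=t.

pilot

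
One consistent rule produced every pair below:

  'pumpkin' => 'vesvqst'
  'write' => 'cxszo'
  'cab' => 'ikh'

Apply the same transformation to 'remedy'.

xosoje

The shift depends on letter class: consonant p→v is +6, but vowel u→e is +10. The rule splits by letter class: vowels +10, consonants +6.
On remedy: r(cons)+6=x, e(vowel)+10=o, m(cons)+6=s, e(vowel)+10=o, d(cons)+6=j, y(cons)+6=e.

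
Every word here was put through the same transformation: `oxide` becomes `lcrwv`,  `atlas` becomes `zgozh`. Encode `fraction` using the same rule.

This is the alphabet-reversal cipher (Atbash): a becomes z, b becomes y, etc.
For fraction: f↔u, r↔i, a↔z, c↔x, t↔g, i↔r, o↔l, n↔m.

uizxgrlm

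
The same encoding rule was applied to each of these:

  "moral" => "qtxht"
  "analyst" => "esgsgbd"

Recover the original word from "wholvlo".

In moral: m→q is +4, o→t is +5, r→x is +6, a→h is +7 — the shift increases by 1 each position. The shift increases by 1 at each position, starting from +4: 4, 5, 6, ….
Decoding wholvlo: w−4=s, h−5=c, o−6=i, l−7=e, v−8=n, l−9=c, o−10=e.

science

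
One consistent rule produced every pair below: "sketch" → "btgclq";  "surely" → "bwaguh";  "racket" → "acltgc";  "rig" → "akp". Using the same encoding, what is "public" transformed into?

The shift depends on letter class: consonant s→b is +9, but vowel e→g is +2. Vowels shift forward by 2 and consonants shift forward by 9.
On public: p(cons)+9=y, u(vowel)+2=w, b(cons)+9=k, l(cons)+9=u, i(vowel)+2=k, c(cons)+9=l.

ywkukl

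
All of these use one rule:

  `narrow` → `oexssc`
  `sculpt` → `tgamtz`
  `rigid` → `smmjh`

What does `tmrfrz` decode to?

silent

Shifts by position in narrow: pos 0: n→o (+1), pos 1: a→e (+4), pos 2: r→x (+6), pos 3: r→s (+1), pos 4: o→s (+4), pos 5: w→c (+6) — repeating every 3. The shifts repeat in a cycle of length 3: positions 0,1,… shift by +1, +4, +6, then the pattern repeats.
Reversing it on tmrfrz: t−1=s, m−4=i, r−6=l, f−1=e, r−4=n, z−6=t.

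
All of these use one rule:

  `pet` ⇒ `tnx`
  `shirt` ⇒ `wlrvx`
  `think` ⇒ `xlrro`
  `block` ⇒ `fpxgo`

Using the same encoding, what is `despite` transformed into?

hnwtrxn

The shift depends on letter class: consonant p→t is +4, but vowel e→n is +9. Vowels shift forward by 9 and consonants shift forward by 4.
For despite: d(cons)+4=h, e(vowel)+9=n, s(cons)+4=w, p(cons)+4=t, i(vowel)+9=r, t(cons)+4=x, e(vowel)+9=n.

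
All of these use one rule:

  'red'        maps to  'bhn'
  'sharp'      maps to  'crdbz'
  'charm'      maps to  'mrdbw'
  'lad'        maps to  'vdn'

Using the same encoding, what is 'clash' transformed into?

The shift depends on letter class: consonant r→b is +10, but vowel e→h is +3. Vowels shift forward by 3 and consonants shift forward by 10.
On clash: c(cons)+10=m, l(cons)+10=v, a(vowel)+3=d, s(cons)+10=c, h(cons)+10=r.

mvdcr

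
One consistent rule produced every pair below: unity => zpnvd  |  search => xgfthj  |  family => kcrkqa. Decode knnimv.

Shifts by position in unity: pos 0: u→z (+5), pos 1: n→p (+2), pos 2: i→n (+5), pos 3: t→v (+2) — repeating every 2. A repeating key of period 2 is used — shifts +5, +2 over and over.
Undoing it on knnimv: k−5=f, n−2=l, n−5=i, i−2=g, m−5=h, v−2=t.

flight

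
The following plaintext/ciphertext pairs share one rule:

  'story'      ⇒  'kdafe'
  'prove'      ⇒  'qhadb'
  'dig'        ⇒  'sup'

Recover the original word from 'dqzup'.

diner

The output letters match the input read backwards, each shifted +12: story reversed is yrots. Read the word backwards and shift each letter +12.
Undoing it on dqzup: shift back: d−12=r, q−12=e, z−12=n, u−12=i, p−12=d → renid; then reverse → diner.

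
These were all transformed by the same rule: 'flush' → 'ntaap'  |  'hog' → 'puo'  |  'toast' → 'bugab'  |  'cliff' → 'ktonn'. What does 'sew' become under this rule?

The shift depends on letter class: consonant f→n is +8, but vowel u→a is +6. Vowels shift forward by 6 and consonants shift forward by 8.
On sew: s(cons)+8=a, e(vowel)+6=k, w(cons)+8=e.

ake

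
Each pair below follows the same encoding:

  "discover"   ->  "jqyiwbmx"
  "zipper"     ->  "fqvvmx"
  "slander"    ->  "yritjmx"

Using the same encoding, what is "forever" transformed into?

lwxmbmx

The shift depends on letter class: consonant d→j is +6, but vowel i→q is +8. The rule splits by letter class: vowels +8, consonants +6.
For forever: f(cons)+6=l, o(vowel)+8=w, r(cons)+6=x, e(vowel)+8=m, v(cons)+6=b, e(vowel)+8=m, r(cons)+6=x.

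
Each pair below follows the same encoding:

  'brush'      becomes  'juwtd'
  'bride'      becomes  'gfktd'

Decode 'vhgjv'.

theft

The output letters match the input read backwards, each shifted +2: brush reversed is hsurb. Read the word backwards and shift each letter +2.
Reversing it on vhgjv: shift back: v−2=t, h−2=f, g−2=e, j−2=h, v−2=t → tfeht; then reverse → theft.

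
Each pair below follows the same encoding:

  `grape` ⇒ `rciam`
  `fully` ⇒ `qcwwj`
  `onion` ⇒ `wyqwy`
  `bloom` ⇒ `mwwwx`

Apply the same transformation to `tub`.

ecm

The shift depends on letter class: consonant g→r is +11, but vowel a→i is +8. The rule splits by letter class: vowels +8, consonants +11.
On tub: t(cons)+11=e, u(vowel)+8=c, b(cons)+11=m.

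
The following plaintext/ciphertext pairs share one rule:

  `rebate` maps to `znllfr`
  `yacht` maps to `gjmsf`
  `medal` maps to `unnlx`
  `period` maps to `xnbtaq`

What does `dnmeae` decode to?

In rebate: r→z is +8, e→n is +9, b→l is +10, a→l is +11 — the shift increases by 1 each position. Letter i (0-indexed) is shifted by i+8, so successive shifts are 8, 9, 10, ….
Undoing it on dnmeae: d−8=v, n−9=e, m−10=c, e−11=t, a−12=o, e−13=r.

vector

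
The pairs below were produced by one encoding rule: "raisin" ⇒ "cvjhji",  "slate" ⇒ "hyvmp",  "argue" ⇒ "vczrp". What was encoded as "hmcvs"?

r(17)→c(2) and a(0)→v(21) fit y≡5x+21 (mod 26); the inverse of 5 mod 26 is 21. Each letter's alphabet position (a=0..z=25) is mapped through 5·x+21 mod 26 — an affine cipher.
Reversing it on hmcvs: h(7)→21·(7−21)≡18=s; m(12)→21·(12−21)≡19=t; c(2)→21·(2−21)≡17=r; v(21)→21·(21−21)≡0=a; s(18)→21·(18−21)≡15=p (all mod 26).

strap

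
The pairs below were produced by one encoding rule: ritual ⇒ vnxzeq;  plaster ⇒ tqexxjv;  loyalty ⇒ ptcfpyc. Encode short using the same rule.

Shifts by position in ritual: pos 0: r→v (+4), pos 1: i→n (+5), pos 2: t→x (+4), pos 3: u→z (+5) — repeating every 2. A repeating key of period 2 is used — shifts +4, +5 over and over.
Applying it to short: s+4=w, h+5=m, o+4=s, r+5=w, t+4=x.

wmswx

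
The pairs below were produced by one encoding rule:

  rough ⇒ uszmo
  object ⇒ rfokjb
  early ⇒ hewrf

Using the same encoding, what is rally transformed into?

In rough: r→u is +3, o→s is +4, u→z is +5, g→m is +6 — the shift increases by 1 each position. The shift increases by 1 at each position, starting from +3: 3, 4, 5, ….
On rally: r+3=u, a+4=e, l+5=q, l+6=r, y+7=f.

ueqrf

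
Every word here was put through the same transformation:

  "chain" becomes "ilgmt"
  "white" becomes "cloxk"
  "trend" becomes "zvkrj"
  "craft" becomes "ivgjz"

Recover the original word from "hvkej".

bread

Shifts by position in chain: pos 0: c→i (+6), pos 1: h→l (+4), pos 2: a→g (+6), pos 3: i→m (+4) — repeating every 2. The shifts repeat in a cycle of length 2: positions 0,1,… shift by +6, +4, then the pattern repeats.
Decoding hvkej: h−6=b, v−4=r, k−6=e, e−4=a, j−6=d.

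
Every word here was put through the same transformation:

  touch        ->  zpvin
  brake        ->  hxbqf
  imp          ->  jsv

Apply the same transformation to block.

hrpiq

The shift depends on letter class: consonant t→z is +6, but vowel o→p is +1. Vowels shift forward by 1 and consonants shift forward by 6.
Applying it to block: b(cons)+6=h, l(cons)+6=r, o(vowel)+1=p, c(cons)+6=i, k(cons)+6=q.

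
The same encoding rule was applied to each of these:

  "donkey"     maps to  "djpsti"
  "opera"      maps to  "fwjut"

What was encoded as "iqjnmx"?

The output letters match the input read backwards, each shifted +5: donkey reversed is yeknod. Read the word backwards and shift each letter +5.
Reversing it on iqjnmx: shift back: i−5=d, q−5=l, j−5=e, n−5=i, m−5=h, x−5=s → dleihs; then reverse → shield.

shield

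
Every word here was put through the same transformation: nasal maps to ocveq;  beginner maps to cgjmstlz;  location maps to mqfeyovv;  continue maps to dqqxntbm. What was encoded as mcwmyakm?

In nasal: n→o is +1, a→c is +2, s→v is +3, a→e is +4 — the shift increases by 1 each position. Letter i (0-indexed) is shifted by i+1, so successive shifts are 1, 2, 3, ….
Decoding mcwmyakm: m−1=l, c−2=a, w−3=t, m−4=i, y−5=t, a−6=u, k−7=d, m−8=e.

latitude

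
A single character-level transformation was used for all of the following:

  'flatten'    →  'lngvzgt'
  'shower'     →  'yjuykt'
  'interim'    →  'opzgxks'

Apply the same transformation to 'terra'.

A repeating key of period 2 is used — shifts +6, +2 over and over.
Applying it to terra: t+6=z, e+2=g, r+6=x, r+2=t, a+6=g.

zgxtg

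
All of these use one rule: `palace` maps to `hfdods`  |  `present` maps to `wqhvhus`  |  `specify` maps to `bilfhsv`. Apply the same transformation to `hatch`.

kfwdk

The output letters match the input read backwards, each shifted +3: palace reversed is ecalap. The word is reversed, then every letter is shifted forward by 3.
Applying it to hatch: reverse → hctah; then shift: h+3=k, c+3=f, t+3=w, a+3=d, h+3=k.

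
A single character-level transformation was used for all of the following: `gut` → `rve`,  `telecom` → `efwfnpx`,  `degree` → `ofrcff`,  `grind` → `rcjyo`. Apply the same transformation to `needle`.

yffowf

The shift depends on letter class: consonant g→r is +11, but vowel u→v is +1. Two shifts are in play — +1 for a/e/i/o/u, +11 for every other letter.
For needle: n(cons)+11=y, e(vowel)+1=f, e(vowel)+1=f, d(cons)+11=o, l(cons)+11=w, e(vowel)+1=f.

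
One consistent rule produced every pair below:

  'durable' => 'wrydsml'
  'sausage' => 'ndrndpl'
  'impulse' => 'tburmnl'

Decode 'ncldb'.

steam

d(3)→w(22) and u(20)→r(17) fit y≡15x+3 (mod 26); the inverse of 15 mod 26 is 7. Each letter's alphabet position (a=0..z=25) is mapped through 15·x+3 mod 26 — an affine cipher.
Decoding ncldb: n(13)→7·(13−3)≡18=s; c(2)→7·(2−3)≡19=t; l(11)→7·(11−3)≡4=e; d(3)→7·(3−3)≡0=a; b(1)→7·(1−3)≡12=m (all mod 26).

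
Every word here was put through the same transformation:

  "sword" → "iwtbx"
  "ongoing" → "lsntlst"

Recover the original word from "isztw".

The output letters match the input read backwards, each shifted +5: sword reversed is drows. Read the word backwards and shift each letter +5.
Reversing it on isztw: shift back: i−5=d, s−5=n, z−5=u, t−5=o, w−5=r → dnuor; then reverse → round.

round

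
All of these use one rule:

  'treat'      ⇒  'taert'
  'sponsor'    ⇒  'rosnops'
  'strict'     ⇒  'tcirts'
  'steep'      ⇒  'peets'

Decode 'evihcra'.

archive

It's just the letters in reverse order.
Decoding evihcra: then reverse → archive.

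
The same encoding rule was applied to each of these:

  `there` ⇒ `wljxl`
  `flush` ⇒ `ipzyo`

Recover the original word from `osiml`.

lodge

In there: t→w is +3, h→l is +4, e→j is +5, r→x is +6 — the shift increases by 1 each position. The shift increases by 1 at each position, starting from +3: 3, 4, 5, ….
Reversing it on osiml: o−3=l, s−4=o, i−5=d, m−6=g, l−7=e.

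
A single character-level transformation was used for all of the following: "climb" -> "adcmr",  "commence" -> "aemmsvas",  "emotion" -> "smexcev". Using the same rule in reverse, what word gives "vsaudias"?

necklace

Each letter's alphabet position (a=0..z=25) is mapped through 9·x+8 mod 26 — an affine cipher.
Reversing it on vsaudias: v(21)→3·(21−8)≡13=n; s(18)→3·(18−8)≡4=e; a(0)→3·(0−8)≡2=c; u(20)→3·(20−8)≡10=k; d(3)→3·(3−8)≡11=l; i(8)→3·(8−8)≡0=a; a(0)→3·(0−8)≡2=c; s(18)→3·(18−8)≡4=e (all mod 26).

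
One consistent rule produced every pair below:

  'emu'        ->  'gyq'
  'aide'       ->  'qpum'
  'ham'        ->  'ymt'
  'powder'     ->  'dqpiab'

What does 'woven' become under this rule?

The output letters match the input read backwards, each shifted +12: emu reversed is ume. Read the word backwards and shift each letter +12.
On woven: reverse → nevow; then shift: n+12=z, e+12=q, v+12=h, o+12=a, w+12=i.

zqhai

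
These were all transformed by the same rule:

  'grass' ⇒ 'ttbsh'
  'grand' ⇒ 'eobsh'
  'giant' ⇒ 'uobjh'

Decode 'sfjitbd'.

The output letters match the input read backwards, each shifted +1: grass reversed is ssarg. Two steps: reverse the string, then apply a Caesar shift of +1.
Reversing it on sfjitbd: shift back: s−1=r, f−1=e, j−1=i, i−1=h, t−1=s, b−1=a, d−1=c → reihsac; then reverse → cashier.

cashier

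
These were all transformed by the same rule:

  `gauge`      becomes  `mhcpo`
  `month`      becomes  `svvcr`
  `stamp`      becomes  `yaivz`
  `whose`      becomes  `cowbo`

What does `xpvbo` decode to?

rinse

The shift increases by 1 at each position, starting from +6: 6, 7, 8, ….
Reversing it on xpvbo: x−6=r, p−7=i, v−8=n, b−9=s, o−10=e.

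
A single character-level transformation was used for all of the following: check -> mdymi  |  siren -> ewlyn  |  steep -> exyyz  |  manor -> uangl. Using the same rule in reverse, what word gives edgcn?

shown

c(2)→m(12) and h(7)→d(3) fit y≡19x+0 (mod 26); the inverse of 19 mod 26 is 11. Treating letters as 0–25, the rule is x ↦ 19x + 0 (mod 26).
Reversing it on edgcn: e(4)→11·(4−0)≡18=s; d(3)→11·(3−0)≡7=h; g(6)→11·(6−0)≡14=o; c(2)→11·(2−0)≡22=w; n(13)→11·(13−0)≡13=n (all mod 26).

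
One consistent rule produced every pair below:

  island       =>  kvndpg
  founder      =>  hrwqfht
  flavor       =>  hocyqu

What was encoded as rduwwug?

pasture

Shifts by position in island: pos 0: i→k (+2), pos 1: s→v (+3), pos 2: l→n (+2), pos 3: a→d (+3) — repeating every 2. The shifts repeat in a cycle of length 2: positions 0,1,… shift by +2, +3, then the pattern repeats.
Reversing it on rduwwug: r−2=p, d−3=a, u−2=s, w−3=t, w−2=u, u−3=r, g−2=e.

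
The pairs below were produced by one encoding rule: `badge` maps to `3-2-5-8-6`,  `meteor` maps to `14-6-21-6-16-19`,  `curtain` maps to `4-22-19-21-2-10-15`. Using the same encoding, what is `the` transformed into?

21-9-6

b is letter #2 and maps to 3: an offset of 1. Each letter is replaced by its alphabet position (a=1..z=26) + 1.
On the: t=20→21, h=8→9, e=5→6.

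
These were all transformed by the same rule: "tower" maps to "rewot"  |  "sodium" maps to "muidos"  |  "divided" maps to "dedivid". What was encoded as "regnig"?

The word is simply reversed.
Reversing it on regnig: then reverse → ginger.

ginger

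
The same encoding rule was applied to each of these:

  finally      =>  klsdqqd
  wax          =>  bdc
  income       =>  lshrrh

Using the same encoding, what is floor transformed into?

The shift depends on letter class: consonant f→k is +5, but vowel i→l is +3. Two shifts are in play — +3 for a/e/i/o/u, +5 for every other letter.
On floor: f(cons)+5=k, l(cons)+5=q, o(vowel)+3=r, o(vowel)+3=r, r(cons)+5=w.

kqrrw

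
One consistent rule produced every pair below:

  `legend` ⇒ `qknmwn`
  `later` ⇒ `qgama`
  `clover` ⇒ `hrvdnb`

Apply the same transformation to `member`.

rktjnb

Letter i (0-indexed) is shifted by i+5, so successive shifts are 5, 6, 7, ….
Applying it to member: m+5=r, e+6=k, m+7=t, b+8=j, e+9=n, r+10=b.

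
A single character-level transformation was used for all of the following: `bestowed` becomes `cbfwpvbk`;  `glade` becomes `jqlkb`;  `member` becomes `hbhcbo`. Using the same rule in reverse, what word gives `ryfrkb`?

b(1)→c(2) and e(4)→b(1) fit y≡17x+11 (mod 26); the inverse of 17 mod 26 is 23. Each letter's alphabet position (a=0..z=25) is mapped through 17·x+11 mod 26 — an affine cipher.
Decoding ryfrkb: r(17)→23·(17−11)≡8=i; y(24)→23·(24−11)≡13=n; f(5)→23·(5−11)≡18=s; r(17)→23·(17−11)≡8=i; k(10)→23·(10−11)≡3=d; b(1)→23·(1−11)≡4=e (all mod 26).

inside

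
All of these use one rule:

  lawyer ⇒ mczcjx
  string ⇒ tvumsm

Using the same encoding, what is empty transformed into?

fosxd

In lawyer: l→m is +1, a→c is +2, w→z is +3, y→c is +4 — the shift increases by 1 each position. The shift increases by 1 at each position, starting from +1: 1, 2, 3, ….
For empty: e+1=f, m+2=o, p+3=s, t+4=x, y+5=d.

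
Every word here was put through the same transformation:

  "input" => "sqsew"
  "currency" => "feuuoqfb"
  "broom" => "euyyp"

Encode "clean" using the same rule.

fookq

Vowels shift forward by 10 and consonants shift forward by 3.
On clean: c(cons)+3=f, l(cons)+3=o, e(vowel)+10=o, a(vowel)+10=k, n(cons)+3=q.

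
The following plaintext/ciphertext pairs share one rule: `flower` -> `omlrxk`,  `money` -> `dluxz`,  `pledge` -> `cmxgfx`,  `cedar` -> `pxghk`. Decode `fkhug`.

grand

f(5)→o(14) and l(11)→m(12) fit y≡17x+7 (mod 26); the inverse of 17 mod 26 is 23. Treating letters as 0–25, the rule is x ↦ 17x + 7 (mod 26).
Reversing it on fkhug: f(5)→23·(5−7)≡6=g; k(10)→23·(10−7)≡17=r; h(7)→23·(7−7)≡0=a; u(20)→23·(20−7)≡13=n; g(6)→23·(6−7)≡3=d (all mod 26).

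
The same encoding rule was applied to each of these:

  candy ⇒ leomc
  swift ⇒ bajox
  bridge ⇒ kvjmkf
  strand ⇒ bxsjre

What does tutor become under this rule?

cyuxv

Shifts by position in candy: pos 0: c→l (+9), pos 1: a→e (+4), pos 2: n→o (+1), pos 3: d→m (+9), pos 4: y→c (+4) — repeating every 3. It's a Vigenère-style cipher with numeric key [9,4,1]: position i shifts by key[i mod 3].
For tutor: t+9=c, u+4=y, t+1=u, o+9=x, r+4=v.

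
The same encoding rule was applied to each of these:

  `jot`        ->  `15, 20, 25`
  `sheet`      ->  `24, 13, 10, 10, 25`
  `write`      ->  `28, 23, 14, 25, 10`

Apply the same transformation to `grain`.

j is letter #10 and maps to 15: an offset of 5. Letters become their 1-based position plus 5 (so a→6, b→7, …).
Applying it to grain: g=7→12, r=18→23, a=1→6, i=9→14, n=14→19.

12, 23, 6, 14, 19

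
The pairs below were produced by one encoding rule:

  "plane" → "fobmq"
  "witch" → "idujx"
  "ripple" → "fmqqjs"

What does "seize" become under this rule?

fajft

The output letters match the input read backwards, each shifted +1: plane reversed is enalp. Two steps: reverse the string, then apply a Caesar shift of +1.
On seize: reverse → ezies; then shift: e+1=f, z+1=a, i+1=j, e+1=f, s+1=t.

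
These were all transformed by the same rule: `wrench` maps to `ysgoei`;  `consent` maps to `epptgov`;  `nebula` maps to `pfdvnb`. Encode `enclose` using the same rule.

Shifts by position in wrench: pos 0: w→y (+2), pos 1: r→s (+1), pos 2: e→g (+2), pos 3: n→o (+1) — repeating every 2. It's a Vigenère-style cipher with numeric key [2,1]: position i shifts by key[i mod 2].
On enclose: e+2=g, n+1=o, c+2=e, l+1=m, o+2=q, s+1=t, e+2=g.

goemqtg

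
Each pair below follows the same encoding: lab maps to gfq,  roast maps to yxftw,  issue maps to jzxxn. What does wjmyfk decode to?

father

Two steps: reverse the string, then apply a Caesar shift of +5.
Reversing it on wjmyfk: shift back: w−5=r, j−5=e, m−5=h, y−5=t, f−5=a, k−5=f → rehtaf; then reverse → father.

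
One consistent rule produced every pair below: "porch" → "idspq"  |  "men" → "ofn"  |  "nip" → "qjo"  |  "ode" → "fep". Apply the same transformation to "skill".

mmjlt

The output letters match the input read backwards, each shifted +1: porch reversed is hcrop. Read the word backwards and shift each letter +1.
For skill: reverse → lliks; then shift: l+1=m, l+1=m, i+1=j, k+1=l, s+1=t.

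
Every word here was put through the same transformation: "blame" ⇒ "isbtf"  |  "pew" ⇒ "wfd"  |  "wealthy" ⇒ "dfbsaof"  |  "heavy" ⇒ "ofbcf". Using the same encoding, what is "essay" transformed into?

fzzbf

Two shifts are in play — +1 for a/e/i/o/u, +7 for every other letter.
On essay: e(vowel)+1=f, s(cons)+7=z, s(cons)+7=z, a(vowel)+1=b, y(cons)+7=f.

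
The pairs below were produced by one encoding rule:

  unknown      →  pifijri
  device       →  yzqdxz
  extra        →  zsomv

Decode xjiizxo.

Compare letters: u→p is +21, n→i is +21, k→f is +21 — a constant shift. This is a Caesar cipher with shift 21.
Undoing it on xjiizxo: x−21=c, j−21=o, i−21=n, i−21=n, z−21=e, x−21=c, o−21=t.

connect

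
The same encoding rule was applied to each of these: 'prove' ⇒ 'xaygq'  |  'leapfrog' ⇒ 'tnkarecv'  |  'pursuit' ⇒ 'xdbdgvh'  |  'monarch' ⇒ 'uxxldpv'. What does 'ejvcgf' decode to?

walrus

In prove: p→x is +8, r→a is +9, o→y is +10, v→g is +11 — the shift increases by 1 each position. The shift increases by 1 at each position, starting from +8: 8, 9, 10, ….
Undoing it on ejvcgf: e−8=w, j−9=a, v−10=l, c−11=r, g−12=u, f−13=s.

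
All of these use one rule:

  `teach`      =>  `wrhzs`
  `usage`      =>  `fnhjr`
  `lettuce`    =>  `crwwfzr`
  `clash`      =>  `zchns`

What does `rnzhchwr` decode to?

t(19)→w(22) and e(4)→r(17) fit y≡9x+7 (mod 26); the inverse of 9 mod 26 is 3. Treating letters as 0–25, the rule is x ↦ 9x + 7 (mod 26).
Decoding rnzhchwr: r(17)→3·(17−7)≡4=e; n(13)→3·(13−7)≡18=s; z(25)→3·(25−7)≡2=c; h(7)→3·(7−7)≡0=a; c(2)→3·(2−7)≡11=l; h(7)→3·(7−7)≡0=a; w(22)→3·(22−7)≡19=t; r(17)→3·(17−7)≡4=e (all mod 26).

escalate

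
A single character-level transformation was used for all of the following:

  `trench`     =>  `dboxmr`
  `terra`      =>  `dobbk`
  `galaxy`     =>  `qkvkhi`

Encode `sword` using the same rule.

cgybn

Compare letters: t→d is +10, r→b is +10, e→o is +10 — a constant shift. This is a Caesar cipher with shift 10.
For sword: s+10=c, w+10=g, o+10=y, r+10=b, d+10=n.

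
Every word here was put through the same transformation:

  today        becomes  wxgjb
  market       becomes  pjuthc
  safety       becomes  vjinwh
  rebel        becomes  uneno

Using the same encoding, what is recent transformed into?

The shifts repeat in a cycle of length 2: positions 0,1,… shift by +3, +9, then the pattern repeats.
For recent: r+3=u, e+9=n, c+3=f, e+9=n, n+3=q, t+9=c.

unfnqc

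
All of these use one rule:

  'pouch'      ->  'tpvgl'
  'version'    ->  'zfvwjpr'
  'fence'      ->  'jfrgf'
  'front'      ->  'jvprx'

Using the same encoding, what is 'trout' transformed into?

xvpvx

Two shifts are in play — +1 for a/e/i/o/u, +4 for every other letter.
Applying it to trout: t(cons)+4=x, r(cons)+4=v, o(vowel)+1=p, u(vowel)+1=v, t(cons)+4=x.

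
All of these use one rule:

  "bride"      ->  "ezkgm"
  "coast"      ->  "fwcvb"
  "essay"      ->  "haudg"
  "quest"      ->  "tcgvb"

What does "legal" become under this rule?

Shifts by position in bride: pos 0: b→e (+3), pos 1: r→z (+8), pos 2: i→k (+2), pos 3: d→g (+3), pos 4: e→m (+8) — repeating every 3. A repeating key of period 3 is used — shifts +3, +8, +2 over and over.
For legal: l+3=o, e+8=m, g+2=i, a+3=d, l+8=t.

omidt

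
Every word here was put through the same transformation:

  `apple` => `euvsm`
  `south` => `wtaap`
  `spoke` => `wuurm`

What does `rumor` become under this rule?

vzsvz

In apple: a→e is +4, p→u is +5, p→v is +6, l→s is +7 — the shift increases by 1 each position. Letter i (0-indexed) is shifted by i+4, so successive shifts are 4, 5, 6, ….
On rumor: r+4=v, u+5=z, m+6=s, o+7=v, r+8=z.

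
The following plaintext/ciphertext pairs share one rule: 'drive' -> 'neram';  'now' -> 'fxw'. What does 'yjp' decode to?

gap

The word is reversed, then every letter is shifted forward by 9.
Reversing it on yjp: shift back: y−9=p, j−9=a, p−9=g → pag; then reverse → gap.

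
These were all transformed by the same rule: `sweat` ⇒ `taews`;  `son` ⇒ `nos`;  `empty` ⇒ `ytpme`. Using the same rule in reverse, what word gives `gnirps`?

spring

The word is simply reversed.
Undoing it on gnirps: then reverse → spring.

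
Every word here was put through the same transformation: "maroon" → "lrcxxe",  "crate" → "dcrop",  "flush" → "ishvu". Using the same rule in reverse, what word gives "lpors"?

metal

m(12)→l(11) and a(0)→r(17) fit y≡19x+17 (mod 26); the inverse of 19 mod 26 is 11. This is an affine cipher: with a=0,…,z=25, each position x becomes (19x+17) mod 26.
Undoing it on lpors: l(11)→11·(11−17)≡12=m; p(15)→11·(15−17)≡4=e; o(14)→11·(14−17)≡19=t; r(17)→11·(17−17)≡0=a; s(18)→11·(18−17)≡11=l (all mod 26).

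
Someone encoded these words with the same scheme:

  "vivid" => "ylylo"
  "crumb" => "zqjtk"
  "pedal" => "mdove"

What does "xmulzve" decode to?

optical

v(21)→y(24) and i(8)→l(11) fit y≡15x+21 (mod 26); the inverse of 15 mod 26 is 7. Treating letters as 0–25, the rule is x ↦ 15x + 21 (mod 26).
Decoding xmulzve: x(23)→7·(23−21)≡14=o; m(12)→7·(12−21)≡15=p; u(20)→7·(20−21)≡19=t; l(11)→7·(11−21)≡8=i; z(25)→7·(25−21)≡2=c; v(21)→7·(21−21)≡0=a; e(4)→7·(4−21)≡11=l (all mod 26).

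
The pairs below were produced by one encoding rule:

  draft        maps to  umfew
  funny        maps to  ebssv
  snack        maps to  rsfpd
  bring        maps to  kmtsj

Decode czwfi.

petal

d(3)→u(20) and r(17)→m(12) fit y≡5x+5 (mod 26); the inverse of 5 mod 26 is 21. Treating letters as 0–25, the rule is x ↦ 5x + 5 (mod 26).
Undoing it on czwfi: c(2)→21·(2−5)≡15=p; z(25)→21·(25−5)≡4=e; w(22)→21·(22−5)≡19=t; f(5)→21·(5−5)≡0=a; i(8)→21·(8−5)≡11=l (all mod 26).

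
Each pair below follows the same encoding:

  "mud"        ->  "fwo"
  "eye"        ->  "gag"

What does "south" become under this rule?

jvwqu

The output letters match the input read backwards, each shifted +2: mud reversed is dum. Two steps: reverse the string, then apply a Caesar shift of +2.
For south: reverse → htuos; then shift: h+2=j, t+2=v, u+2=w, o+2=q, s+2=u.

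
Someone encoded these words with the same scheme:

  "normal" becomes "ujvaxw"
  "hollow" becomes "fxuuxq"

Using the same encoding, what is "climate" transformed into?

ncjvrul

The output letters match the input read backwards, each shifted +9: normal reversed is lamron. Two steps: reverse the string, then apply a Caesar shift of +9.
For climate: reverse → etamilc; then shift: e+9=n, t+9=c, a+9=j, m+9=v, i+9=r, l+9=u, c+9=l.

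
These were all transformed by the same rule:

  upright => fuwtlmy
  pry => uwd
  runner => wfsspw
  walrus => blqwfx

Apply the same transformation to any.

lsd

Two shifts are in play — +11 for a/e/i/o/u, +5 for every other letter.
For any: a(vowel)+11=l, n(cons)+5=s, y(cons)+5=d.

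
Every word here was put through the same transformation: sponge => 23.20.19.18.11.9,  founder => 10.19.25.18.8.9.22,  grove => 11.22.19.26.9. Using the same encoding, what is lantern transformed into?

16.5.18.24.9.22.18

s is letter #19 and maps to 23: an offset of 4. The number is (letter's place in the alphabet, a=1) + 4.
Applying it to lantern: l=12→16, a=1→5, n=14→18, t=20→24, e=5→9, r=18→22, n=14→18.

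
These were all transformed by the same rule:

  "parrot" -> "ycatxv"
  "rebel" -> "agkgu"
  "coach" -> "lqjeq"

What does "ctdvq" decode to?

Shifts by position in parrot: pos 0: p→y (+9), pos 1: a→c (+2), pos 2: r→a (+9), pos 3: r→t (+2) — repeating every 2. A repeating key of period 2 is used — shifts +9, +2 over and over.
Reversing it on ctdvq: c−9=t, t−2=r, d−9=u, v−2=t, q−9=h.

truth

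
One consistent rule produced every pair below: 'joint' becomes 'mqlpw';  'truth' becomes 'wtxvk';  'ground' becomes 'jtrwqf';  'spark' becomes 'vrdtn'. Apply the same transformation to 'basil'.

ecvko

It's a Vigenère-style cipher with numeric key [3,2]: position i shifts by key[i mod 2].
On basil: b+3=e, a+2=c, s+3=v, i+2=k, l+3=o.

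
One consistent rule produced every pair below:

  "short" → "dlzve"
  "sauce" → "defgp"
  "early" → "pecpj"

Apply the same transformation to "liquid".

It's a Vigenère-style cipher with numeric key [11,4]: position i shifts by key[i mod 2].
Applying it to liquid: l+11=w, i+4=m, q+11=b, u+4=y, i+11=t, d+4=h.

wmbyth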